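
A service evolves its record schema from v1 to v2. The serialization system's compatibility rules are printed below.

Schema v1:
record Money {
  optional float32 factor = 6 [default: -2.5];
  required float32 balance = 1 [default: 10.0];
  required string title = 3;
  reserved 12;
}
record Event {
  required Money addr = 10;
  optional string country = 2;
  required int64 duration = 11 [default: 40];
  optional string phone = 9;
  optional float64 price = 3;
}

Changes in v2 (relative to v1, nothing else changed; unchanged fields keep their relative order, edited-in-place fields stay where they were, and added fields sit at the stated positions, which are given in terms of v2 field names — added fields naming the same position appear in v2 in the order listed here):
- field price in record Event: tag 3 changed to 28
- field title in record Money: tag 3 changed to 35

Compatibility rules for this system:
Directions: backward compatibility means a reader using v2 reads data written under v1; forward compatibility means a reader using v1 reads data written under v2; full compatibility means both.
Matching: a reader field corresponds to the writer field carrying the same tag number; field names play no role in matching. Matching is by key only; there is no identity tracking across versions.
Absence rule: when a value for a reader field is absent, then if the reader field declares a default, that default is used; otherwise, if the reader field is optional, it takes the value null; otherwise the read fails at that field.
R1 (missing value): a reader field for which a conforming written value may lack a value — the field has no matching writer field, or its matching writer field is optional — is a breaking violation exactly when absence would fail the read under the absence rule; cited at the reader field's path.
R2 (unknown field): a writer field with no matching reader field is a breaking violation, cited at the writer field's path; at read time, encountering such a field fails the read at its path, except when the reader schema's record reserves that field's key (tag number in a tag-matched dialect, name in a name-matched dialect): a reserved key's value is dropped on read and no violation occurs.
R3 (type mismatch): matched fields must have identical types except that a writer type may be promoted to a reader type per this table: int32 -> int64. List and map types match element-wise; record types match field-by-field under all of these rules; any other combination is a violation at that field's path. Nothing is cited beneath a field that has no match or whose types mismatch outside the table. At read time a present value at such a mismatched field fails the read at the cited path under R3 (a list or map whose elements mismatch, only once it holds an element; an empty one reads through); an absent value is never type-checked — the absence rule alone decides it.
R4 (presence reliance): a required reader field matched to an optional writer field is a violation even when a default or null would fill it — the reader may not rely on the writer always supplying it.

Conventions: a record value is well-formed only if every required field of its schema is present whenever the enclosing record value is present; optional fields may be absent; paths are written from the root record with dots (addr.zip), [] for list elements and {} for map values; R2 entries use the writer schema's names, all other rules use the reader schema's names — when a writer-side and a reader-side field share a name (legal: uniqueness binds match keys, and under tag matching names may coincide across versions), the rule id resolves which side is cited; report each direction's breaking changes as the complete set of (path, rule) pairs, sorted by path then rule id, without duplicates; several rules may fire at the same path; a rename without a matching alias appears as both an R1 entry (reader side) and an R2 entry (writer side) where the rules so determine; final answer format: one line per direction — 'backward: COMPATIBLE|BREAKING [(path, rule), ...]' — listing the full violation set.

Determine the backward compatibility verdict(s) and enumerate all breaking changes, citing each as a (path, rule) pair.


backward: BREAKING [(addr.title, R1), (addr.title, R2), (price, R2)]

arrows below run writer -> reader for Event
backward pass over Event, reader schema v2, writer schema v1:
  addr <- addr (Money -> Money, writer required)
  country <- country (string -> string, writer optional)
  duration <- duration (int64 -> int64, writer required)
  phone <- phone (string -> string, writer optional)
  no writer field matches reader price
  price (writer side), unknown to reader
  addr.factor <- addr.factor (float32 -> float32, writer optional)
  addr.balance <- addr.balance (float32 -> float32, writer required)
  no writer field matches reader addr.title
  addr.title (writer side), unknown to reader
  violation R1 at addr.title
  violation R2 at addr.title
  violation R2 at price
  => backward: BREAKING (3)


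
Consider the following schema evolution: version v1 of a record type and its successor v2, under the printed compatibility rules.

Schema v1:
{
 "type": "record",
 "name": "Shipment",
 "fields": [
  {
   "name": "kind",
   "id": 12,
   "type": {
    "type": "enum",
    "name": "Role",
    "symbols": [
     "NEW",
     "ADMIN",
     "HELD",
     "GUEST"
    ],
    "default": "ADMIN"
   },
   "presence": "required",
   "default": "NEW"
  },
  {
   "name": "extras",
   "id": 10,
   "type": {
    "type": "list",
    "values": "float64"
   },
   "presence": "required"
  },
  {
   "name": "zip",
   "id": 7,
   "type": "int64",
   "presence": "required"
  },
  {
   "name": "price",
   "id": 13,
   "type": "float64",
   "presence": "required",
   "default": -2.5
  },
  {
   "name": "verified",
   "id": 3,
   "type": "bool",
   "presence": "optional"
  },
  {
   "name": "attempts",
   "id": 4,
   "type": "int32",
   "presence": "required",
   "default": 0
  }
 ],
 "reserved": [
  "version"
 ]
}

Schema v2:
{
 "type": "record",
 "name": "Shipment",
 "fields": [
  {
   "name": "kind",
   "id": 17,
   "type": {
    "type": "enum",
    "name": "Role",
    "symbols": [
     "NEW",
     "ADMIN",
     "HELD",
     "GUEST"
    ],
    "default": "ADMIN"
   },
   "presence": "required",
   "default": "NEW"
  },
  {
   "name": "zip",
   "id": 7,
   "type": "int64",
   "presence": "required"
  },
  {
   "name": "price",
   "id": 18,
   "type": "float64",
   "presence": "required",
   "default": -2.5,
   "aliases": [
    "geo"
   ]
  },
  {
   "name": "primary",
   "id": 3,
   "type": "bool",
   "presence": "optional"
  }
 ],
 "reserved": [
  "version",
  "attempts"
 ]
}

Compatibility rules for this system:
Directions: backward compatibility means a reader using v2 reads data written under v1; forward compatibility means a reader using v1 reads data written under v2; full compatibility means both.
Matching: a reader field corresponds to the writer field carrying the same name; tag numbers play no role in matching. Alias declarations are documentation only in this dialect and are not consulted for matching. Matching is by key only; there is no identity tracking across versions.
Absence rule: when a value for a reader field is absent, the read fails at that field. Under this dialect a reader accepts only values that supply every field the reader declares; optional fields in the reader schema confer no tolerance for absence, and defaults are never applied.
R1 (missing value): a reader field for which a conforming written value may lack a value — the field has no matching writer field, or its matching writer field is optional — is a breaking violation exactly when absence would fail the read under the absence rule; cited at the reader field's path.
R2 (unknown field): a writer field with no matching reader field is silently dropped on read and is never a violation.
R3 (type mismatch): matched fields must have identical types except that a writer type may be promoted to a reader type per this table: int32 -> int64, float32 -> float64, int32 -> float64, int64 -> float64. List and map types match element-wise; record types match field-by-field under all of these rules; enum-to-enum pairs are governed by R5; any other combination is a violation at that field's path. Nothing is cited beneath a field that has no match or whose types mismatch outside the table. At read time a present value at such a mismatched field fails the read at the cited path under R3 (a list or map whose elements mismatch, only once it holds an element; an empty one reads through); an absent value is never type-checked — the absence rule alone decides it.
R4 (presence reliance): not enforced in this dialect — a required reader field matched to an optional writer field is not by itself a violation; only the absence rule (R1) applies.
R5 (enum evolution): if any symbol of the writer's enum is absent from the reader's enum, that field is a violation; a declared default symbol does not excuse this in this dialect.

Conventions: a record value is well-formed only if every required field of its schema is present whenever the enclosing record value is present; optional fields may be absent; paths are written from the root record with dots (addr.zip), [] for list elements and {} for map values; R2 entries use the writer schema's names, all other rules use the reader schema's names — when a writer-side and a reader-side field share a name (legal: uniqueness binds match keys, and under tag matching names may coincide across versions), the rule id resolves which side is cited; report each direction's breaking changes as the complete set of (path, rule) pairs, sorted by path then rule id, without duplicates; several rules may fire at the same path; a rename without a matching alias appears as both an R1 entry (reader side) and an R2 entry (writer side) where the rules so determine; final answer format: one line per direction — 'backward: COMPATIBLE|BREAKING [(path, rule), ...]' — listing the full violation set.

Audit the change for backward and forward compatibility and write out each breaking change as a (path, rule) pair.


in Shipment below, arrows point writer -> reader
backward pass over Shipment, reader schema v2, writer schema v1:
  kind <- kind (Role -> Role, writer required)
  zip <- zip (int64 -> int64, writer required)
  price <- price (float64 -> float64, writer required)
  primary has no writer counterpart
  writer extras: unknown to reader
  writer verified: unknown to reader
  writer attempts: unknown to reader
  rule R1 violated at primary
  backward on Shipment therefore BREAKING (1)
forward pass over Shipment, reader schema v1, writer schema v2:
  kind <- kind (Role -> Role, writer required)
  extras has no writer counterpart
  zip <- zip (int64 -> int64, writer required)
  price <- price (float64 -> float64, writer required)
  verified has no writer counterpart
  attempts has no writer counterpart
  writer primary: unknown to reader
  rule R1 violated at attempts
  rule R1 violated at extras
  rule R1 violated at verified
  forward on Shipment therefore BREAKING (3)

backward: BREAKING [(primary, R1)]; forward: BREAKING [(attempts, R1), (extras, R1), (verified, R1)]


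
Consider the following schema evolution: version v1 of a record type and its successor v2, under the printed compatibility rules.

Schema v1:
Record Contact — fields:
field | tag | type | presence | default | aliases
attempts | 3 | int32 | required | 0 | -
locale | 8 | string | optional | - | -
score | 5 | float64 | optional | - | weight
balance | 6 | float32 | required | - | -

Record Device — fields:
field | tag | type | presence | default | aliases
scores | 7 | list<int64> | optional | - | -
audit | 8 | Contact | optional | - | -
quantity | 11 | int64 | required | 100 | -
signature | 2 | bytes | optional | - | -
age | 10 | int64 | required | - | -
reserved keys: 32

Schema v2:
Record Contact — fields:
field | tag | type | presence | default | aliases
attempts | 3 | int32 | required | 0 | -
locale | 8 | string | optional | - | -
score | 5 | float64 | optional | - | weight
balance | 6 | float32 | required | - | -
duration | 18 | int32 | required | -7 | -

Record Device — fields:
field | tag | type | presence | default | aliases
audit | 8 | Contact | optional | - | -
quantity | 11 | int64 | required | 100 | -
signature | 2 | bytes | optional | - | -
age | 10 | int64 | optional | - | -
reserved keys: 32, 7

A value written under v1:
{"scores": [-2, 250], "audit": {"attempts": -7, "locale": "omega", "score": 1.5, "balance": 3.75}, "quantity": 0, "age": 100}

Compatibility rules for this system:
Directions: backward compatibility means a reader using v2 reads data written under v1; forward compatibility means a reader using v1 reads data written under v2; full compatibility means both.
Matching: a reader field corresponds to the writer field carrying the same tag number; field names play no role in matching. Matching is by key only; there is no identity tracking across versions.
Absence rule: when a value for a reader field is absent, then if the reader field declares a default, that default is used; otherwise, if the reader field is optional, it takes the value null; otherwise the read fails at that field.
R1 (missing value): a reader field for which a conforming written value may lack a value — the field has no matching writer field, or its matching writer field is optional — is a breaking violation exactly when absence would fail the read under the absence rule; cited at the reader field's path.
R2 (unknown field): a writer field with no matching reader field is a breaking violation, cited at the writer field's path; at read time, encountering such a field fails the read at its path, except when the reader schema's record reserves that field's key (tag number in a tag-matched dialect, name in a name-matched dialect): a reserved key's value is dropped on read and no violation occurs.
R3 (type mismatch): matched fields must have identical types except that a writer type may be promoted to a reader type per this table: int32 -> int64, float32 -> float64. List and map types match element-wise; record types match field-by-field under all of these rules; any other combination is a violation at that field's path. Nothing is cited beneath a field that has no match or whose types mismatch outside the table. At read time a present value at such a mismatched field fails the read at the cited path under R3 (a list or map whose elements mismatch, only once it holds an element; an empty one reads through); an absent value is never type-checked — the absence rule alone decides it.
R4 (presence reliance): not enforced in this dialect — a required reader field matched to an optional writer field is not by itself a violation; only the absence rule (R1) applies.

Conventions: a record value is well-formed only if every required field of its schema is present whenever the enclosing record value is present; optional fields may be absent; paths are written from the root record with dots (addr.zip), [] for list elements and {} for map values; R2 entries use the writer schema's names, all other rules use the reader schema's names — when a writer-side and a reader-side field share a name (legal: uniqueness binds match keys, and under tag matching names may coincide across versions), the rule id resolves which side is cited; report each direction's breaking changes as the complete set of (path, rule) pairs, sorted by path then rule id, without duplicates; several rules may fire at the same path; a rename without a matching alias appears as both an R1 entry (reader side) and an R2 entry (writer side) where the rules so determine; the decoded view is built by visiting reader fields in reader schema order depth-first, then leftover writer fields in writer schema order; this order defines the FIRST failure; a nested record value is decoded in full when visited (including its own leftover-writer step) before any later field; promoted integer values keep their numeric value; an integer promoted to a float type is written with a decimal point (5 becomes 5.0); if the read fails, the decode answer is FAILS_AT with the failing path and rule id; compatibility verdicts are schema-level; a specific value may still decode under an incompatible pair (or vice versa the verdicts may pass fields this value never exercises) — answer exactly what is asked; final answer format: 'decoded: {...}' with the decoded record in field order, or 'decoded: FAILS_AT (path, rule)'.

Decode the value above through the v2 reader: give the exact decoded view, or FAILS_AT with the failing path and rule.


decoded: {"audit": {"attempts": -7, "locale": "omega", "score": 1.5, "balance": 3.75, "duration": -7}, "quantity": 0, "signature": null, "age": 100}

each type pair in Device: writer, then reader
decode (reader v2):
  audit.attempts := -7
  audit.locale := "omega"
  audit.score := 1.5
  audit.balance := 3.75
  audit.duration := -7 (no value, default fills)
  quantity := 0
  signature := null (not supplied -> null)
  age := 100
  writer scores: reserved -> dropped
  => decoded: {"audit": {"attempts": -7, "locale": "omega", "score": 1.5, "balance": 3.75, "duration": -7}, "quantity": 0, "signature": null, "age": 100}
the other Device changes do not affect what is asked:
  field age in record Device: required changed to optional -> affects the rule determinations only; this particular Device value decodes identically


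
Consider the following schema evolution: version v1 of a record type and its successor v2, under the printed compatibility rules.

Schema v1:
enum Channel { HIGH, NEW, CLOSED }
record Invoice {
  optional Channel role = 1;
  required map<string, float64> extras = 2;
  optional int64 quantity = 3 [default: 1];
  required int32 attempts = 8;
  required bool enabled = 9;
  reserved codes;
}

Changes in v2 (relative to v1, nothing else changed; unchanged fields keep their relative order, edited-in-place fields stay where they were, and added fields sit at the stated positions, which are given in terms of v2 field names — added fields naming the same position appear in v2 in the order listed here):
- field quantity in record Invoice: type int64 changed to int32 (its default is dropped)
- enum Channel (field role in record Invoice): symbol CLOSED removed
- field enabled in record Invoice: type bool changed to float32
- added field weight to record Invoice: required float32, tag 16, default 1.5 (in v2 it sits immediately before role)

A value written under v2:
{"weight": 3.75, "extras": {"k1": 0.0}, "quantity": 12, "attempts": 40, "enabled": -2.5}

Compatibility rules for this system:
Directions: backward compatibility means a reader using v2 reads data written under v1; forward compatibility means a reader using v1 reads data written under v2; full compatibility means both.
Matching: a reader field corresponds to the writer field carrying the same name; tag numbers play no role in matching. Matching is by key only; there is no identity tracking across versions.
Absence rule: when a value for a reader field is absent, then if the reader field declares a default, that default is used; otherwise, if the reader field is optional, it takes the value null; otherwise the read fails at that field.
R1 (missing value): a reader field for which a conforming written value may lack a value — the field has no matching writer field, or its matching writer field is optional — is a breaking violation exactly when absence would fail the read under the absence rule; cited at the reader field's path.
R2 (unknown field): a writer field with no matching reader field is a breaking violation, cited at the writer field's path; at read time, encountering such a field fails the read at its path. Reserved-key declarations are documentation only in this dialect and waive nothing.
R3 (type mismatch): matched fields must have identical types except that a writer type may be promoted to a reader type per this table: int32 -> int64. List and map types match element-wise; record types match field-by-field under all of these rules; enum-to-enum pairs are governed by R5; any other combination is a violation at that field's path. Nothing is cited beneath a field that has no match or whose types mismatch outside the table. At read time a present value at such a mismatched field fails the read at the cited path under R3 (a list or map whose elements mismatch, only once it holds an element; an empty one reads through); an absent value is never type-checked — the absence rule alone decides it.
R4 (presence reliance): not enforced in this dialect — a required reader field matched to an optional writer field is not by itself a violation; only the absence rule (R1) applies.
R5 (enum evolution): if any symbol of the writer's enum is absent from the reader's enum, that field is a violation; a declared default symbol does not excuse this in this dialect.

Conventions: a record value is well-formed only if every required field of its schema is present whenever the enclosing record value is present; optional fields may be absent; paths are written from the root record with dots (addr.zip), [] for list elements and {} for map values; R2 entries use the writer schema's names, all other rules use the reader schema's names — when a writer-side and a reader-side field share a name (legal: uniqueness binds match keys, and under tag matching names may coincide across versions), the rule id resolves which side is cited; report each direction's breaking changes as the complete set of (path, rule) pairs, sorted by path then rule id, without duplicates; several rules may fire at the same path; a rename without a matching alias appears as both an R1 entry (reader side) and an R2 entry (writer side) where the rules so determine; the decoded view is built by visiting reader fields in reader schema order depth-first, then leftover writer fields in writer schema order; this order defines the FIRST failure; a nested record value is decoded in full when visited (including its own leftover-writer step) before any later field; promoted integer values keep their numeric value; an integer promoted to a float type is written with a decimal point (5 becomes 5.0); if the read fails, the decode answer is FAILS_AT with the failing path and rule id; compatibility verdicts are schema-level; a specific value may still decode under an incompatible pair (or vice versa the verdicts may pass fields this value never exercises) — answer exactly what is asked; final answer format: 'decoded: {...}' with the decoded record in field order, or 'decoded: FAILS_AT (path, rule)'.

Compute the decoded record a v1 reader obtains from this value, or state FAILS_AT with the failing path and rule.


decoded: FAILS_AT (enabled, R3)

the writer's type comes first in each Invoice pair
decode walk for Invoice under reader schema v1:
  role := null (missing; optional => null)
  extras := {"k1": 0.0}
  quantity := 12 (int32 -> int64)
  attempts := 40
  read fails at enabled under R3
  => FAILS_AT (enabled, R3)
diffs on Invoice not affecting the asked answer:
  field quantity in record Invoice: type int64 changed to int32 (its default is dropped) -> a verdict-level change on Invoice — the shown value reads the same
  enum Channel (field role in record Invoice): symbol CLOSED removed -> a verdict-level change on Invoice — the shown value reads the same
  added field weight to record Invoice: required float32, tag 16, default 1.5 (in v2 it sits immediately before role) -> a verdict-level change on Invoice — the shown value reads the same


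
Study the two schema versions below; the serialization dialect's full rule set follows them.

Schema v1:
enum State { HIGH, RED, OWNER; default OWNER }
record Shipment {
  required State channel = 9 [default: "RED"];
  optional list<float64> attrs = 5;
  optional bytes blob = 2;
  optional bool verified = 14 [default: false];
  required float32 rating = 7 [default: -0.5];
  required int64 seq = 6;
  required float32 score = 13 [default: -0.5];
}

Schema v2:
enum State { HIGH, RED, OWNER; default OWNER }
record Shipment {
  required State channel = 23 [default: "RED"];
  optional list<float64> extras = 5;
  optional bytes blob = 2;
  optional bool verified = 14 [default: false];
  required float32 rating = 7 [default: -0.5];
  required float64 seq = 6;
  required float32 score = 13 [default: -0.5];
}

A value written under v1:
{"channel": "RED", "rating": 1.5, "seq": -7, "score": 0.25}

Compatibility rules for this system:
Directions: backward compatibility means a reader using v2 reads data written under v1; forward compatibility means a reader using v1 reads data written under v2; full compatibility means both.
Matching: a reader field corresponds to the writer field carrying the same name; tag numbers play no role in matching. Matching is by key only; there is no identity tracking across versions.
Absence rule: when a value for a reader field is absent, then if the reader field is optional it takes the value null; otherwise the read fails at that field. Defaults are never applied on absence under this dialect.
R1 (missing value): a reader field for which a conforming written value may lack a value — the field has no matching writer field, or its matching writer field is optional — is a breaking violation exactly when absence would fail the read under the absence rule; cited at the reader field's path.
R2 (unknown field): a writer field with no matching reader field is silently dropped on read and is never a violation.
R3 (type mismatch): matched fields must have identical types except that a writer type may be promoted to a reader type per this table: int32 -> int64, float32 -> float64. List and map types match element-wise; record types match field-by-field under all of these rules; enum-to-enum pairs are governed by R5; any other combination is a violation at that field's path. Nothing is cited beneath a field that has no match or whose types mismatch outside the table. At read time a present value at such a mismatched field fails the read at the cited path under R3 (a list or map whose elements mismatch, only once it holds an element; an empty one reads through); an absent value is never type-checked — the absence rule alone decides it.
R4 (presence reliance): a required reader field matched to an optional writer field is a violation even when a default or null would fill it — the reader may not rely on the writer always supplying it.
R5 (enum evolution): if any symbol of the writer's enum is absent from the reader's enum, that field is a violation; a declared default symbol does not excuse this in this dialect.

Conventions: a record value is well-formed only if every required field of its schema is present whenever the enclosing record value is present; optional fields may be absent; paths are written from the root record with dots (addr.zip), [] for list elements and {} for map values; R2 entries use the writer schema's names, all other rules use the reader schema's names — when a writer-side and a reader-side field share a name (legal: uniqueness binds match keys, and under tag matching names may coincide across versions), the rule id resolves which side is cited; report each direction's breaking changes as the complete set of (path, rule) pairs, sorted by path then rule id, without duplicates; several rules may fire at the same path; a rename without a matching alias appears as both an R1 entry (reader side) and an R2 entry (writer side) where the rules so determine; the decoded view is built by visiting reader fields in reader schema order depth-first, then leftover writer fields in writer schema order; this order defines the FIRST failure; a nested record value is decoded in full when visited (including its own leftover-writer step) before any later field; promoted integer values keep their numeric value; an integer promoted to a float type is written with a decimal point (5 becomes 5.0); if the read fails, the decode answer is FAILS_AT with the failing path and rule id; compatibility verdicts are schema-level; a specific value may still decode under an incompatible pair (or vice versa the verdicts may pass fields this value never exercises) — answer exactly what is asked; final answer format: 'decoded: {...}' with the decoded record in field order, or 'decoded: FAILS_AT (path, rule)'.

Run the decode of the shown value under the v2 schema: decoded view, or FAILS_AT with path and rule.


in Shipment below, arrows point writer -> reader
decode walk for Shipment under reader schema v2:
  channel := "RED"
  extras := null (not supplied -> null)
  blob := null (not supplied -> null)
  verified := null (not supplied -> null)
  rating := 1.5
  read fails at seq under R3
  => FAILS_AT (seq, R3)
diffs on Shipment not affecting the asked answer:
  renamed field attrs to extras in record Shipment -> no rule fires on it and the decoded Shipment view is identical with or without it
  field channel in record Shipment: tag 9 changed to 23 -> no rule fires on it and the decoded Shipment view is identical with or without it

decoded: FAILS_AT (seq, R3)


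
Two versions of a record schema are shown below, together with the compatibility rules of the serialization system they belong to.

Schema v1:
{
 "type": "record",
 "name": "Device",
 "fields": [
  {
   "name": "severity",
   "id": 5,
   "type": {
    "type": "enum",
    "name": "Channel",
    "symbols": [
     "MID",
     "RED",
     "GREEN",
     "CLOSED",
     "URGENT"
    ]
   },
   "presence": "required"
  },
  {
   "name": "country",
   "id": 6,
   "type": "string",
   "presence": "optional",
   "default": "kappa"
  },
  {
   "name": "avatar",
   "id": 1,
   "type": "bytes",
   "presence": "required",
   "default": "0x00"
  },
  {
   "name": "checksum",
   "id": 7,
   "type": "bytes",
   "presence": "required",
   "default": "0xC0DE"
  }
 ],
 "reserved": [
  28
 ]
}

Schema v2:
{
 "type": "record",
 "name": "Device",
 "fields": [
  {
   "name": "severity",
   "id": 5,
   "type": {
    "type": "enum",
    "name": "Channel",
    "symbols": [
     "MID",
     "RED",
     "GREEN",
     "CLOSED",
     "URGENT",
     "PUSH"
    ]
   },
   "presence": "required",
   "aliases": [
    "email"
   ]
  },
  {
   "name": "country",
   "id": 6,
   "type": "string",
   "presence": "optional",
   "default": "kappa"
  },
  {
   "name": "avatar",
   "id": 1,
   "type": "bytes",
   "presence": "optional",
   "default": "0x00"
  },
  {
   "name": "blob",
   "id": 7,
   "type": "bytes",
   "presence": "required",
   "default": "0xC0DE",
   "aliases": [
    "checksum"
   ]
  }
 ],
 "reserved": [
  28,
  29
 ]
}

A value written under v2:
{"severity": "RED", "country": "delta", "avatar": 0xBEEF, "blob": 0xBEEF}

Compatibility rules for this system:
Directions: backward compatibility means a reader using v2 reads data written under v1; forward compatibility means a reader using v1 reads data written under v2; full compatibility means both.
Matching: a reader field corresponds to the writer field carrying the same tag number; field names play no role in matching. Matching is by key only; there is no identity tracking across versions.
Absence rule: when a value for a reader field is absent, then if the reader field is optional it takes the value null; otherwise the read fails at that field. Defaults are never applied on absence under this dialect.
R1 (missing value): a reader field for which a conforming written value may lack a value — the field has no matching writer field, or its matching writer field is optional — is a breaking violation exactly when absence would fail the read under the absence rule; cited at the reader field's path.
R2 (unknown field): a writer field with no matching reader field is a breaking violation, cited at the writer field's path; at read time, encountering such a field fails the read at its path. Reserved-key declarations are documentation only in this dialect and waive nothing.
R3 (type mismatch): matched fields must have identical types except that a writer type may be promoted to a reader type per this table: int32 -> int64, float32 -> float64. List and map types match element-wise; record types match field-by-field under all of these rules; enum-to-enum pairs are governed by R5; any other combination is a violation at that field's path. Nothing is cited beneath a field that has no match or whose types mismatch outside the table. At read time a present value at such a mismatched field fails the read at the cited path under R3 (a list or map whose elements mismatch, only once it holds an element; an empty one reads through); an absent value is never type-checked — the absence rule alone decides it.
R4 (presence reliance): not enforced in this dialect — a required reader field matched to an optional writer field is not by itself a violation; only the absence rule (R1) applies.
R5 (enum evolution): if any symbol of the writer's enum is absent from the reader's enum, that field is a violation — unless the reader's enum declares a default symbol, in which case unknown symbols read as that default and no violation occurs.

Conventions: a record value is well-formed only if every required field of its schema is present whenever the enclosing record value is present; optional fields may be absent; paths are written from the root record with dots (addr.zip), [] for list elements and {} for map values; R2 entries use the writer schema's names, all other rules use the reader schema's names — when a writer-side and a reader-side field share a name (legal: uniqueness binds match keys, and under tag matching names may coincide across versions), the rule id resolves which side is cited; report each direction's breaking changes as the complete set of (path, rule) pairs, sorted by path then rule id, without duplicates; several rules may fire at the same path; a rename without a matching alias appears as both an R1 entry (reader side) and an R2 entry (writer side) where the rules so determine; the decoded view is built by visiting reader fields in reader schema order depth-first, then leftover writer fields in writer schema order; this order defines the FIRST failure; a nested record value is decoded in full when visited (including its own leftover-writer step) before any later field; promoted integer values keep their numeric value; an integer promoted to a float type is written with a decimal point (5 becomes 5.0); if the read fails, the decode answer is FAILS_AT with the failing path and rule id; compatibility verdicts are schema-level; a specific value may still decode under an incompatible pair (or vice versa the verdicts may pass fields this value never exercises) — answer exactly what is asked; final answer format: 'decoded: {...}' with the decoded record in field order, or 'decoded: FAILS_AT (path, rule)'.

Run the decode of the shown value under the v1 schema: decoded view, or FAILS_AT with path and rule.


each type pair in Device: writer, then reader
decode (reader v1):
  severity := "RED"
  country := "delta"
  avatar := 0xBEEF
  checksum := 0xBEEF (from writer blob)
  => decoded: {"severity": "RED", "country": "delta", "avatar": 0xBEEF, "checksum": 0xBEEF}
checking off the Device differences that do not matter here:
  enum Channel (field severity in record Device): symbol PUSH added -> changes Device's schema-level verdicts only — the decode of this value is the same
  field avatar in record Device: required changed to optional -> changes Device's schema-level verdicts only — the decode of this value is the same
  renamed field checksum to blob in record Device (alias checksum declared on the renamed field) -> inert under this dialect — no rule fires on Device and the result does not move

decoded: {"severity": "RED", "country": "delta", "avatar": 0xBEEF, "checksum": 0xBEEF}


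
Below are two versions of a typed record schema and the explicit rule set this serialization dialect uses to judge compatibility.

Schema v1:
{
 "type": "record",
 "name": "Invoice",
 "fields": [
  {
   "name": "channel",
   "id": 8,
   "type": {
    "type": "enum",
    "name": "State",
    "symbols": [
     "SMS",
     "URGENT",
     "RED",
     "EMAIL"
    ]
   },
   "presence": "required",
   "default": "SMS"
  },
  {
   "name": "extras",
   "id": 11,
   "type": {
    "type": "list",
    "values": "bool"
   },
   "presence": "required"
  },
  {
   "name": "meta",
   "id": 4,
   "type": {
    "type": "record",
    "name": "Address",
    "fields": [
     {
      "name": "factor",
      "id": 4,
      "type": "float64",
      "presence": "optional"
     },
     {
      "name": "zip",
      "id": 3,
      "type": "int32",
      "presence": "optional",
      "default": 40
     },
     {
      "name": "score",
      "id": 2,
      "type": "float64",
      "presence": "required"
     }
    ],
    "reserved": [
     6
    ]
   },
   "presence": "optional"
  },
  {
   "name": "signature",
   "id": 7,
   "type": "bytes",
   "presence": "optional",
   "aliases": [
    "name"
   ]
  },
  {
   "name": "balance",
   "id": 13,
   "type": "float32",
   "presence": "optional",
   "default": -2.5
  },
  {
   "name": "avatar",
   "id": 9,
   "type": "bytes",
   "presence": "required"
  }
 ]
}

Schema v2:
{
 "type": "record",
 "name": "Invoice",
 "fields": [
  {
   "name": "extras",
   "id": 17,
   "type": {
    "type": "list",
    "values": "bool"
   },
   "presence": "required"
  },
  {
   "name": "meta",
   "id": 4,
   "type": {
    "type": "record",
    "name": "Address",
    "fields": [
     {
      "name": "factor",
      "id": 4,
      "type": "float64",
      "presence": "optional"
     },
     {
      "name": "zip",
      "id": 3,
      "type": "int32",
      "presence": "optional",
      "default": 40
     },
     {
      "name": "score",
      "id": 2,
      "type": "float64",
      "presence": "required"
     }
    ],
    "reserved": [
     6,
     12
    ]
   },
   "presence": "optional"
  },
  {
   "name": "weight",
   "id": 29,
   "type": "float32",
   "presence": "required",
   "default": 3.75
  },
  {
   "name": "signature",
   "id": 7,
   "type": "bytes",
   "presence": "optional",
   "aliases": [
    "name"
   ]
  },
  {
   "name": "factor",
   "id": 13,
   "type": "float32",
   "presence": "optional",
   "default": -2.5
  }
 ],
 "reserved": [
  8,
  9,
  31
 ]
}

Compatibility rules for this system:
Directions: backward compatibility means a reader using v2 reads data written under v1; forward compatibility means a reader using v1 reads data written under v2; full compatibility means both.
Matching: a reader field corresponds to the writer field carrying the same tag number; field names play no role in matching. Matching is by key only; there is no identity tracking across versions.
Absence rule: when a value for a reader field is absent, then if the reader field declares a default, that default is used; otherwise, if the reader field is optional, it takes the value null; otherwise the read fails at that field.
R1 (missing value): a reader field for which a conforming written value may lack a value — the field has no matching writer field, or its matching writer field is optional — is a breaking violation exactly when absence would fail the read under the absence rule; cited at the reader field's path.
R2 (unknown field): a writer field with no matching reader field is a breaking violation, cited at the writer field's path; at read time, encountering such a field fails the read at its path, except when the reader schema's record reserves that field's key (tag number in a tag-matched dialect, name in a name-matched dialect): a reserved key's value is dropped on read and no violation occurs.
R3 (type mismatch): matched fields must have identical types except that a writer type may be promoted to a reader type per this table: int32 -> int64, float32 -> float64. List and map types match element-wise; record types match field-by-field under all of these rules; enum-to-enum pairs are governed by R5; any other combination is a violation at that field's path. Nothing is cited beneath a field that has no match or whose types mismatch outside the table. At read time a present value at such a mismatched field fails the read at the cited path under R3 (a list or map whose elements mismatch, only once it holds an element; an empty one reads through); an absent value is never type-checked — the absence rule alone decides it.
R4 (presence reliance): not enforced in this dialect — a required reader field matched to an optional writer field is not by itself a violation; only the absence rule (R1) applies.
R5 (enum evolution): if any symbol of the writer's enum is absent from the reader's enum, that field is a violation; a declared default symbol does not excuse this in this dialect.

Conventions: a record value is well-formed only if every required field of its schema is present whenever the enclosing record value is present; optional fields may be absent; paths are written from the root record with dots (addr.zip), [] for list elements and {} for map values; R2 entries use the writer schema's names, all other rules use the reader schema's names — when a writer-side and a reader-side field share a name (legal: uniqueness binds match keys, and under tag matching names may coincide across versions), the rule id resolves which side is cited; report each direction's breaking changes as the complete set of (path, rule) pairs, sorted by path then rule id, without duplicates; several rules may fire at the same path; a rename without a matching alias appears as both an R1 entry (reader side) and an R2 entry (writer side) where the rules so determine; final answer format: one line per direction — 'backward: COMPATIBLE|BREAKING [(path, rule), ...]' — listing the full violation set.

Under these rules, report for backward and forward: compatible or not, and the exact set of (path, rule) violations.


arrows below run writer -> reader for Invoice
backward analysis of Invoice with v2 as reader and v1 as writer:
  no writer field matches reader extras
  Address -> Address, writer optional: meta aligns to meta
  no writer field matches reader weight
  bytes -> bytes, writer optional: signature aligns to signature
  float32 -> float32, writer optional: factor aligns to balance
  channel (writer side), unknown to reader
  extras (writer side), unknown to reader
  avatar (writer side), unknown to reader
  float64 -> float64, writer optional: meta.factor aligns to meta.factor
  int32 -> int32, writer optional: meta.zip aligns to meta.zip
  float64 -> float64, writer required: meta.score aligns to meta.score
  rule R1 violated at extras
  rule R2 violated at extras
  => backward verdict for Invoice: BREAKING, 2 violation(s)
forward analysis of Invoice with v1 as reader and v2 as writer:
  no writer field matches reader channel
  no writer field matches reader extras
  Address -> Address, writer optional: meta aligns to meta
  bytes -> bytes, writer optional: signature aligns to signature
  float32 -> float32, writer optional: balance aligns to factor
  no writer field matches reader avatar
  extras (writer side), unknown to reader
  weight (writer side), unknown to reader
  float64 -> float64, writer optional: meta.factor aligns to meta.factor
  int32 -> int32, writer optional: meta.zip aligns to meta.zip
  float64 -> float64, writer required: meta.score aligns to meta.score
  rule R1 violated at avatar
  rule R1 violated at extras
  rule R2 violated at extras
  rule R2 violated at weight
  => forward verdict for Invoice: BREAKING, 4 violation(s)

backward: BREAKING [(extras, R1), (extras, R2)]; forward: BREAKING [(avatar, R1), (extras, R1), (extras, R2), (weight, R2)]
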